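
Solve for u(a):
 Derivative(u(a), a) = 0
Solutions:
 u(a) = C1


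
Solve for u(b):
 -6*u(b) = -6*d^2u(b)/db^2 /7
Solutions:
 u(b) = C1*exp(-sqrt(7)*b) + C2*exp(sqrt(7)*b)


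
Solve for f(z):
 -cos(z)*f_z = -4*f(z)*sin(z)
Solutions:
 f(z) = C1/cos(z)^4


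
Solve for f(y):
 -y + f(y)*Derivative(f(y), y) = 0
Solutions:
 f(y) = -sqrt(C1 + y^2)
 f(y) = sqrt(C1 + y^2)


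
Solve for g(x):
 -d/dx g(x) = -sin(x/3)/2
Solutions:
 g(x) = C1 - 3*cos(x/3)/2


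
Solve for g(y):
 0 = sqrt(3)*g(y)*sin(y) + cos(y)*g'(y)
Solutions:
 g(y) = C1*cos(y)^(sqrt(3))


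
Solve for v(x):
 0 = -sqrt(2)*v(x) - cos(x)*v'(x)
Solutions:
 v(x) = C1*(sin(x) - 1)^(sqrt(2)/2)/(sin(x) + 1)^(sqrt(2)/2)


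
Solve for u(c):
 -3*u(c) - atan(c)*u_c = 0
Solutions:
 u(c) = C1*exp(-3*Integral(1/atan(c), c))


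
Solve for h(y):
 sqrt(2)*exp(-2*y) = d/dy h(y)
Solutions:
 h(y) = C1 - sqrt(2)*exp(-2*y)/2


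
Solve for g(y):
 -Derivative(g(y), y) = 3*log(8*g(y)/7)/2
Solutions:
 2*Integral(1/(log(_y) - log(7) + 3*log(2)), (_y, g(y)))/3 = C1 - y


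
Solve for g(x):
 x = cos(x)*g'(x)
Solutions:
 g(x) = C1 + Integral(x/cos(x), x)


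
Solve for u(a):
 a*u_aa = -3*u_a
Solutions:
 u(a) = C1 + C2/a^2


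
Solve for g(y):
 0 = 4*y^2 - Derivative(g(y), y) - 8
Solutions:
 g(y) = C1 + 4*y^3/3 - 8*y


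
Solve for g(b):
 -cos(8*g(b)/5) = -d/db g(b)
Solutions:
 -b - 5*log(sin(8*g(b)/5) - 1)/16 + 5*log(sin(8*g(b)/5) + 1)/16 = C1


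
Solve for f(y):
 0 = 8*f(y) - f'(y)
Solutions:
 f(y) = C1*exp(8*y)


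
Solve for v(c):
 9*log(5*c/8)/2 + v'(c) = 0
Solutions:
 v(c) = C1 - 9*c*log(c)/2 - 9*c*log(5)/2 + 9*c/2 + 27*c*log(2)/2


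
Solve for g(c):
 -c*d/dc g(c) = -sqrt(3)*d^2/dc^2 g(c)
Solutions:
 g(c) = C1 + C2*erfi(sqrt(2)*3^(3/4)*c/6)


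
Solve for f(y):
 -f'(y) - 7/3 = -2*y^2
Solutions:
 f(y) = C1 + 2*y^3/3 - 7*y/3


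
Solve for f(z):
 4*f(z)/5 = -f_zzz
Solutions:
 f(z) = C3*exp(-10^(2/3)*z/5) + (C1*sin(10^(2/3)*sqrt(3)*z/10) + C2*cos(10^(2/3)*sqrt(3)*z/10))*exp(10^(2/3)*z/10)


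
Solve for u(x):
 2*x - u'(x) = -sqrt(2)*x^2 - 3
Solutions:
 u(x) = C1 + sqrt(2)*x^3/3 + x^2 + 3*x


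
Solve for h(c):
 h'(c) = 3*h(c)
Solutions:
 h(c) = C1*exp(3*c)


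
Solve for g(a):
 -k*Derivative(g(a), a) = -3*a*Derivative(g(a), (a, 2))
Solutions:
 g(a) = C1 + a^(re(k)/3 + 1)*(C2*sin(log(a)*Abs(im(k))/3) + C3*cos(log(a)*im(k)/3))


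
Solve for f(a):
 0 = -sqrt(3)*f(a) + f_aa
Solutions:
 f(a) = C1*exp(-3^(1/4)*a) + C2*exp(3^(1/4)*a)


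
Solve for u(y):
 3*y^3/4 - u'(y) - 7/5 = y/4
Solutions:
 u(y) = C1 + 3*y^4/16 - y^2/8 - 7*y/5


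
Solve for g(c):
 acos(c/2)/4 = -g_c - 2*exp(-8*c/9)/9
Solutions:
 g(c) = C1 - c*acos(c/2)/4 + sqrt(4 - c^2)/4 + exp(-8*c/9)/4


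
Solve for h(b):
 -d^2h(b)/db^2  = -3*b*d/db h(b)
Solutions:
 h(b) = C1 + C2*erfi(sqrt(6)*b/2)


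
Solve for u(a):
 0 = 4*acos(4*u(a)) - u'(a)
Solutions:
 Integral(1/acos(4*_y), (_y, u(a))) = C1 + 4*a


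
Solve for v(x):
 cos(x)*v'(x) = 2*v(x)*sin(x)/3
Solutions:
 v(x) = C1/cos(x)^(2/3)


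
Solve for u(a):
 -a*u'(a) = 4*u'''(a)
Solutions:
 u(a) = C1 + Integral(C2*airyai(-2^(1/3)*a/2) + C3*airybi(-2^(1/3)*a/2), a)


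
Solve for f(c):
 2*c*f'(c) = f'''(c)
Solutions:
 f(c) = C1 + Integral(C2*airyai(2^(1/3)*c) + C3*airybi(2^(1/3)*c), c)


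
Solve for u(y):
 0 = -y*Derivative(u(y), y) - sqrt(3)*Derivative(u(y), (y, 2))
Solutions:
 u(y) = C1 + C2*erf(sqrt(2)*3^(3/4)*y/6)


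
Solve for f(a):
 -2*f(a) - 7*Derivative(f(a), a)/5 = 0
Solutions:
 f(a) = C1*exp(-10*a/7)


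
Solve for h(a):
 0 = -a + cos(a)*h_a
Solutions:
 h(a) = C1 + Integral(a/cos(a), a)


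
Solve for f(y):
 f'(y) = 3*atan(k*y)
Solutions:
 f(y) = C1 + 3*Piecewise((y*atan(k*y) - log(k^2*y^2 + 1)/(2*k), Ne(k, 0)), (0, True))


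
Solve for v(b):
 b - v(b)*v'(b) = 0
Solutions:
 v(b) = -sqrt(C1 + b^2)
 v(b) = sqrt(C1 + b^2)


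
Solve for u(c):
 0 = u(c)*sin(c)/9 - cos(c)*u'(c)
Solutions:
 u(c) = C1/cos(c)^(1/9)


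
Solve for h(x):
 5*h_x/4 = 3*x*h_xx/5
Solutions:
 h(x) = C1 + C2*x^(37/12)


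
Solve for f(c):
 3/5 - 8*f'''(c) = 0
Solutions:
 f(c) = C1 + C2*c + C3*c^2 + c^3/80


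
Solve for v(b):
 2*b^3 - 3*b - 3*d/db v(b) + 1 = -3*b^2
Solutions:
 v(b) = C1 + b^4/6 + b^3/3 - b^2/2 + b/3


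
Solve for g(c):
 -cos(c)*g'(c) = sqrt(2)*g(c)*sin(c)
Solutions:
 g(c) = C1*cos(c)^(sqrt(2))


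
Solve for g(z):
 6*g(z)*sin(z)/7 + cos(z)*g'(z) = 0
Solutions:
 g(z) = C1*cos(z)^(6/7)


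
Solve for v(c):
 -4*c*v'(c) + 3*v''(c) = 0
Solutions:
 v(c) = C1 + C2*erfi(sqrt(6)*c/3)


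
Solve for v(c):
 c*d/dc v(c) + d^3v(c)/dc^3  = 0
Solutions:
 v(c) = C1 + Integral(C2*airyai(-c) + C3*airybi(-c), c)


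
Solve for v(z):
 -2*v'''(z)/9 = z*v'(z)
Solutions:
 v(z) = C1 + Integral(C2*airyai(-6^(2/3)*z/2) + C3*airybi(-6^(2/3)*z/2), z)


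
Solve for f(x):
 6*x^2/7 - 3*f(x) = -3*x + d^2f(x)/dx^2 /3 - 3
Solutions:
 f(x) = C1*sin(3*x) + C2*cos(3*x) + 2*x^2/7 + x + 59/63


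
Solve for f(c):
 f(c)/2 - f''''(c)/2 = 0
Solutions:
 f(c) = C1*exp(-c) + C2*exp(c) + C3*sin(c) + C4*cos(c)


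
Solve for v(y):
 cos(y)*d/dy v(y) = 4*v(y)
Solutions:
 v(y) = C1*(sin(y)^2 + 2*sin(y) + 1)/(sin(y)^2 - 2*sin(y) + 1)


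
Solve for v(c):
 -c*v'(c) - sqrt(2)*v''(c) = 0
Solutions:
 v(c) = C1 + C2*erf(2^(1/4)*c/2)


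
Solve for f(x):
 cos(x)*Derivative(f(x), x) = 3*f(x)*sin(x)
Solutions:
 f(x) = C1/cos(x)^3


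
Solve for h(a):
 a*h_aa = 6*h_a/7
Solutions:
 h(a) = C1 + C2*a^(13/7)


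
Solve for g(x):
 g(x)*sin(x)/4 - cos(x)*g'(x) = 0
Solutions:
 g(x) = C1/cos(x)^(1/4)


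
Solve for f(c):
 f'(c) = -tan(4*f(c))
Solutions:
 f(c) = -asin(C1*exp(-4*c))/4 + pi/4
 f(c) = asin(C1*exp(-4*c))/4


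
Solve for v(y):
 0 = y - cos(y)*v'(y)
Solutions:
 v(y) = C1 + Integral(y/cos(y), y)


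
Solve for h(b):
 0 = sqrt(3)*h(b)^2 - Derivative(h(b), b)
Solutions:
 h(b) = -1/(C1 + sqrt(3)*b)


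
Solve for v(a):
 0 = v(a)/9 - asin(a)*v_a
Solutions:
 v(a) = C1*exp(Integral(1/asin(a), a)/9)


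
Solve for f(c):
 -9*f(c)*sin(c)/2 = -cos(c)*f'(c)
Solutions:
 f(c) = C1/cos(c)^(9/2)


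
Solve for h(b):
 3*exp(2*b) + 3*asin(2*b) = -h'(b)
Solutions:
 h(b) = C1 - 3*b*asin(2*b) - 3*sqrt(1 - 4*b^2)/2 - 3*exp(2*b)/2


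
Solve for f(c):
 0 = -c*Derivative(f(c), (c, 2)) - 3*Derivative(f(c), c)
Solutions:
 f(c) = C1 + C2/c^2


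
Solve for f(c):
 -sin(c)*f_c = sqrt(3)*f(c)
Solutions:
 f(c) = C1*(cos(c) + 1)^(sqrt(3)/2)/(cos(c) - 1)^(sqrt(3)/2)


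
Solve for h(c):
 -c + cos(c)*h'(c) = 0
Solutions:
 h(c) = C1 + Integral(c/cos(c), c)


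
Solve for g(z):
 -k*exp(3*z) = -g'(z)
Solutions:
 g(z) = C1 + k*exp(3*z)/3


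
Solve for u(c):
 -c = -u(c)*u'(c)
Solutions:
 u(c) = -sqrt(C1 + c^2)
 u(c) = sqrt(C1 + c^2)


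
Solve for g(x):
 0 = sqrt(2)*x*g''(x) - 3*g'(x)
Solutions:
 g(x) = C1 + C2*x^(1 + 3*sqrt(2)/2)


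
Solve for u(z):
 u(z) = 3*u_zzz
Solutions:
 u(z) = C3*exp(3^(2/3)*z/3) + (C1*sin(3^(1/6)*z/2) + C2*cos(3^(1/6)*z/2))*exp(-3^(2/3)*z/6)


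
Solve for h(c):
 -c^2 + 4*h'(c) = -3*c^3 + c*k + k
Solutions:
 h(c) = C1 - 3*c^4/16 + c^3/12 + c^2*k/8 + c*k/4


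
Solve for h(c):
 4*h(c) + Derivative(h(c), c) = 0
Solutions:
 h(c) = C1*exp(-4*c)


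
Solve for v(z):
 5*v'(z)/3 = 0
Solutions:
 v(z) = C1


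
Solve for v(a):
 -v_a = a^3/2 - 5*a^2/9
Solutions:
 v(a) = C1 - a^4/8 + 5*a^3/27


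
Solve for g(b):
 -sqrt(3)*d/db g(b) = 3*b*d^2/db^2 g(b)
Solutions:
 g(b) = C1 + C2*b^(1 - sqrt(3)/3)


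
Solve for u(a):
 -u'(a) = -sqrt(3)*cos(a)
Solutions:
 u(a) = C1 + sqrt(3)*sin(a)


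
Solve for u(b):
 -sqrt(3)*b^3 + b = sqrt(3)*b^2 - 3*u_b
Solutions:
 u(b) = C1 + sqrt(3)*b^4/12 + sqrt(3)*b^3/9 - b^2/6


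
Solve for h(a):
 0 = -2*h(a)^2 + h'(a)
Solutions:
 h(a) = -1/(C1 + 2*a)


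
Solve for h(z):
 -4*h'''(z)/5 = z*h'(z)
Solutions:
 h(z) = C1 + Integral(C2*airyai(-10^(1/3)*z/2) + C3*airybi(-10^(1/3)*z/2), z)


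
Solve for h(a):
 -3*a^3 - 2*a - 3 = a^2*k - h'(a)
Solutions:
 h(a) = C1 + 3*a^4/4 + a^3*k/3 + a^2 + 3*a


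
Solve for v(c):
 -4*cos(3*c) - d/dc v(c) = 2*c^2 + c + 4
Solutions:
 v(c) = C1 - 2*c^3/3 - c^2/2 - 4*c - 4*sin(3*c)/3


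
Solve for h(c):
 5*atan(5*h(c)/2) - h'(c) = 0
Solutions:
 Integral(1/atan(5*_y/2), (_y, h(c))) = C1 + 5*c


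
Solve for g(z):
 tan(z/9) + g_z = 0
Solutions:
 g(z) = C1 + 9*log(cos(z/9))


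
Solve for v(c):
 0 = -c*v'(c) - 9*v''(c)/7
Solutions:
 v(c) = C1 + C2*erf(sqrt(14)*c/6)


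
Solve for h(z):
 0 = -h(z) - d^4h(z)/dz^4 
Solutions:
 h(z) = (C1*sin(sqrt(2)*z/2) + C2*cos(sqrt(2)*z/2))*exp(-sqrt(2)*z/2) + (C3*sin(sqrt(2)*z/2) + C4*cos(sqrt(2)*z/2))*exp(sqrt(2)*z/2)


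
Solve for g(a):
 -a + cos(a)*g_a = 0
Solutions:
 g(a) = C1 + Integral(a/cos(a), a)


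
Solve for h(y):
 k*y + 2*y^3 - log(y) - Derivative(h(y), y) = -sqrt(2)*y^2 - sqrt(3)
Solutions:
 h(y) = C1 + k*y^2/2 + y^4/2 + sqrt(2)*y^3/3 - y*log(y) + y + sqrt(3)*y


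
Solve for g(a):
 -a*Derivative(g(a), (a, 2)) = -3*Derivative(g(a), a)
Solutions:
 g(a) = C1 + C2*a^4


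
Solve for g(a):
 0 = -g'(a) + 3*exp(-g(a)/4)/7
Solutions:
 g(a) = 4*log(C1 + 3*a/28)


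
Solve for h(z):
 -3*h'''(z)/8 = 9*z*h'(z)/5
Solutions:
 h(z) = C1 + Integral(C2*airyai(-2*3^(1/3)*5^(2/3)*z/5) + C3*airybi(-2*3^(1/3)*5^(2/3)*z/5), z)


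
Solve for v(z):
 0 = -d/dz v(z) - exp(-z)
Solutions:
 v(z) = C1 + exp(-z)


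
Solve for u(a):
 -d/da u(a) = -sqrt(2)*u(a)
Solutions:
 u(a) = C1*exp(sqrt(2)*a)


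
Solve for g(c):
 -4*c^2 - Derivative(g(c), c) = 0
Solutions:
 g(c) = C1 - 4*c^3/3


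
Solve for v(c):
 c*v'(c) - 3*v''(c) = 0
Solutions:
 v(c) = C1 + C2*erfi(sqrt(6)*c/6)


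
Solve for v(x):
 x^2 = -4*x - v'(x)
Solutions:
 v(x) = C1 - x^3/3 - 2*x^2


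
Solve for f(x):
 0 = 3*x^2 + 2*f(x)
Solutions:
 f(x) = -3*x^2/2


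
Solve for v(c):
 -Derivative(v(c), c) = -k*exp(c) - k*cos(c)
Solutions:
 v(c) = C1 + k*exp(c) + k*sin(c)


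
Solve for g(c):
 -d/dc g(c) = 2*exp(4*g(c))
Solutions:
 g(c) = log(-I*(1/(C1 + 8*c))^(1/4))
 g(c) = log(I*(1/(C1 + 8*c))^(1/4))
 g(c) = log(-(1/(C1 + 8*c))^(1/4))
 g(c) = log(1/(C1 + 8*c))/4


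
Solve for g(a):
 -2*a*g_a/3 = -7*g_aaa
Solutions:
 g(a) = C1 + Integral(C2*airyai(2^(1/3)*21^(2/3)*a/21) + C3*airybi(2^(1/3)*21^(2/3)*a/21), a)


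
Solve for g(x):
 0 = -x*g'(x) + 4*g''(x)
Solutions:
 g(x) = C1 + C2*erfi(sqrt(2)*x/4)


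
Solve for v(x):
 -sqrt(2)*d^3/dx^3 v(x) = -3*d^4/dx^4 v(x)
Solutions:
 v(x) = C1 + C2*x + C3*x^2 + C4*exp(sqrt(2)*x/3)


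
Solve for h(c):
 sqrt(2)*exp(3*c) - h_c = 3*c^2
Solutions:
 h(c) = C1 - c^3 + sqrt(2)*exp(3*c)/3


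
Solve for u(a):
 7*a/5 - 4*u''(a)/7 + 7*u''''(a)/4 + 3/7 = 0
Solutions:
 u(a) = C1 + C2*a + C3*exp(-4*a/7) + C4*exp(4*a/7) + 49*a^3/120 + 3*a^2/8


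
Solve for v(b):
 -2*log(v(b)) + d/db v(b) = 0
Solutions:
 li(v(b)) = C1 + 2*b


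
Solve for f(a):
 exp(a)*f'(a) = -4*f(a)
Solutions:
 f(a) = C1*exp(4*exp(-a))


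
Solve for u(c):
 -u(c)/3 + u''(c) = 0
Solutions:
 u(c) = C1*exp(-sqrt(3)*c/3) + C2*exp(sqrt(3)*c/3)


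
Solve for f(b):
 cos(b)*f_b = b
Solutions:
 f(b) = C1 + Integral(b/cos(b), b)


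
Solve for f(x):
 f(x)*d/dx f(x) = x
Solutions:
 f(x) = -sqrt(C1 + x^2)
 f(x) = sqrt(C1 + x^2)


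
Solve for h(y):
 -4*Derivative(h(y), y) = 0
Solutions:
 h(y) = C1


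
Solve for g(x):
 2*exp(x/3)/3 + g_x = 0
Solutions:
 g(x) = C1 - 2*exp(x/3)


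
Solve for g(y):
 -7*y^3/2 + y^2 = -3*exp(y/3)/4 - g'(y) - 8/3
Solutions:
 g(y) = C1 + 7*y^4/8 - y^3/3 - 8*y/3 - 9*exp(y/3)/4


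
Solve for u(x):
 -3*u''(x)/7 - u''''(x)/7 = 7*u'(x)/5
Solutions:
 u(x) = C1 + C2*exp(10^(1/3)*x*(-10/(49 + sqrt(2501))^(1/3) + 10^(1/3)*(49 + sqrt(2501))^(1/3))/20)*sin(10^(1/3)*sqrt(3)*x*(10/(49 + sqrt(2501))^(1/3) + 10^(1/3)*(49 + sqrt(2501))^(1/3))/20) + C3*exp(10^(1/3)*x*(-10/(49 + sqrt(2501))^(1/3) + 10^(1/3)*(49 + sqrt(2501))^(1/3))/20)*cos(10^(1/3)*sqrt(3)*x*(10/(49 + sqrt(2501))^(1/3) + 10^(1/3)*(49 + sqrt(2501))^(1/3))/20) + C4*exp(10^(1/3)*x*(-10^(1/3)*(49 + sqrt(2501))^(1/3)/10 + (49 + sqrt(2501))^(-1/3)))


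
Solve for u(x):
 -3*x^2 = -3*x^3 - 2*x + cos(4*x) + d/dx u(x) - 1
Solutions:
 u(x) = C1 + 3*x^4/4 - x^3 + x^2 + x - sin(4*x)/4


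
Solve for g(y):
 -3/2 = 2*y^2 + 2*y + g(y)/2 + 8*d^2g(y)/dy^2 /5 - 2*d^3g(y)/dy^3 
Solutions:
 g(y) = C1*exp(y*(-(15*sqrt(65985) + 3887)^(1/3) - 64/(15*sqrt(65985) + 3887)^(1/3) + 16)/60)*sin(sqrt(3)*y*(-(15*sqrt(65985) + 3887)^(1/3) + 64/(15*sqrt(65985) + 3887)^(1/3))/60) + C2*exp(y*(-(15*sqrt(65985) + 3887)^(1/3) - 64/(15*sqrt(65985) + 3887)^(1/3) + 16)/60)*cos(sqrt(3)*y*(-(15*sqrt(65985) + 3887)^(1/3) + 64/(15*sqrt(65985) + 3887)^(1/3))/60) + C3*exp(y*(64/(15*sqrt(65985) + 3887)^(1/3) + 8 + (15*sqrt(65985) + 3887)^(1/3))/30) - 4*y^2 - 4*y + 113/5


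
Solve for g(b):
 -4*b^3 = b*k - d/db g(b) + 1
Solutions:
 g(b) = C1 + b^4 + b^2*k/2 + b


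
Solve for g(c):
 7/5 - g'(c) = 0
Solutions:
 g(c) = C1 + 7*c/5


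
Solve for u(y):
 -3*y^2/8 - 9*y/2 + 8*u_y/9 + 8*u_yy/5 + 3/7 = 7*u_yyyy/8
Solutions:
 u(y) = C1 + C2*exp(-y*(8*22050^(1/3)/(sqrt(3745) + 175)^(1/3) + 420^(1/3)*(sqrt(3745) + 175)^(1/3))/105)*sin(3^(1/6)*y*(-140^(1/3)*3^(2/3)*(sqrt(3745) + 175)^(1/3) + 24*2450^(1/3)/(sqrt(3745) + 175)^(1/3))/105) + C3*exp(-y*(8*22050^(1/3)/(sqrt(3745) + 175)^(1/3) + 420^(1/3)*(sqrt(3745) + 175)^(1/3))/105)*cos(3^(1/6)*y*(-140^(1/3)*3^(2/3)*(sqrt(3745) + 175)^(1/3) + 24*2450^(1/3)/(sqrt(3745) + 175)^(1/3))/105) + C4*exp(2*y*(8*22050^(1/3)/(sqrt(3745) + 175)^(1/3) + 420^(1/3)*(sqrt(3745) + 175)^(1/3))/105) + 9*y^3/64 + 567*y^2/320 - 38421*y/5600


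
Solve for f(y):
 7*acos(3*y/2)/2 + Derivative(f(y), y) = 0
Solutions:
 f(y) = C1 - 7*y*acos(3*y/2)/2 + 7*sqrt(4 - 9*y^2)/6


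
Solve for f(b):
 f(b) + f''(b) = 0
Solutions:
 f(b) = C1*sin(b) + C2*cos(b)


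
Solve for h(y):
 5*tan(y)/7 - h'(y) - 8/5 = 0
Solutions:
 h(y) = C1 - 8*y/5 - 5*log(cos(y))/7


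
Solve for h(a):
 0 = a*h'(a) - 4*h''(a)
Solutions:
 h(a) = C1 + C2*erfi(sqrt(2)*a/4)


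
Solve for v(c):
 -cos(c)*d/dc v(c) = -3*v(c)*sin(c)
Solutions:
 v(c) = C1/cos(c)^3


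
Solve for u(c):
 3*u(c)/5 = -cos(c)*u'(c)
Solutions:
 u(c) = C1*(sin(c) - 1)^(3/10)/(sin(c) + 1)^(3/10)


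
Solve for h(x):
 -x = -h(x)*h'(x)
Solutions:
 h(x) = -sqrt(C1 + x^2)
 h(x) = sqrt(C1 + x^2)


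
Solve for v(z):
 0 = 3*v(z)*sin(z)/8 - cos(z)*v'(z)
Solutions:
 v(z) = C1/cos(z)^(3/8)


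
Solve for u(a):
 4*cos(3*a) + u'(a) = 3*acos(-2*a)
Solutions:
 u(a) = C1 + 3*a*acos(-2*a) + 3*sqrt(1 - 4*a^2)/2 - 4*sin(3*a)/3


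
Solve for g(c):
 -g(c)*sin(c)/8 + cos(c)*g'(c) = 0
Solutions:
 g(c) = C1/cos(c)^(1/8)


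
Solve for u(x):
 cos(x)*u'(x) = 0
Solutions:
 u(x) = C1


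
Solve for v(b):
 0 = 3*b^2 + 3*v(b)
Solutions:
 v(b) = -b^2


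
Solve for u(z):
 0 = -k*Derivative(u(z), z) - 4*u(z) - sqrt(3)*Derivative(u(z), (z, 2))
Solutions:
 u(z) = C1*exp(sqrt(3)*z*(-k + sqrt(k^2 - 16*sqrt(3)))/6) + C2*exp(-sqrt(3)*z*(k + sqrt(k^2 - 16*sqrt(3)))/6)


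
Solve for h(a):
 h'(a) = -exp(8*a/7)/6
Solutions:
 h(a) = C1 - 7*exp(8*a/7)/48


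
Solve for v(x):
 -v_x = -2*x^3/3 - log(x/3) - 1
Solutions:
 v(x) = C1 + x^4/6 + x*log(x) - x*log(3)


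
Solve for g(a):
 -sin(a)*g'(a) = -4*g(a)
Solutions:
 g(a) = C1*(cos(a)^2 - 2*cos(a) + 1)/(cos(a)^2 + 2*cos(a) + 1)


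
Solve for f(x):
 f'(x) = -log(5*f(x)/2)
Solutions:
 -Integral(1/(-log(_y) - log(5) + log(2)), (_y, f(x))) = C1 - x


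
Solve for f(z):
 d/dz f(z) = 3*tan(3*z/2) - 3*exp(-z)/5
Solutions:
 f(z) = C1 + log(tan(3*z/2)^2 + 1) + 3*exp(-z)/5


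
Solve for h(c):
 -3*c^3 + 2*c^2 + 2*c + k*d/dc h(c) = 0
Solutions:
 h(c) = C1 + 3*c^4/(4*k) - 2*c^3/(3*k) - c^2/k


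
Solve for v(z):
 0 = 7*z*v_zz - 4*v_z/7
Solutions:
 v(z) = C1 + C2*z^(53/49)


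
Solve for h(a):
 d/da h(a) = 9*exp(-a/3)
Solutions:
 h(a) = C1 - 27*exp(-a/3)


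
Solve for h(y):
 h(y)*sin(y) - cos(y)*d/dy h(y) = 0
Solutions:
 h(y) = C1/cos(y)


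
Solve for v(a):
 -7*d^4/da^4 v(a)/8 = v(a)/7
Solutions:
 v(a) = (C1*sin(2^(1/4)*sqrt(7)*a/7) + C2*cos(2^(1/4)*sqrt(7)*a/7))*exp(-2^(1/4)*sqrt(7)*a/7) + (C3*sin(2^(1/4)*sqrt(7)*a/7) + C4*cos(2^(1/4)*sqrt(7)*a/7))*exp(2^(1/4)*sqrt(7)*a/7)


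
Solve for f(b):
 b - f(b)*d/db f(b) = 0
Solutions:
 f(b) = -sqrt(C1 + b^2)
 f(b) = sqrt(C1 + b^2)


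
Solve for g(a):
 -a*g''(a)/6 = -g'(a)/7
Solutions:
 g(a) = C1 + C2*a^(13/7)


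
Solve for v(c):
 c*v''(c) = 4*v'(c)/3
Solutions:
 v(c) = C1 + C2*c^(7/3)


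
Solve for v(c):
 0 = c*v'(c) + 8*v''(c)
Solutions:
 v(c) = C1 + C2*erf(c/4)


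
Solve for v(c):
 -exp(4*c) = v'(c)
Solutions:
 v(c) = C1 - exp(4*c)/4


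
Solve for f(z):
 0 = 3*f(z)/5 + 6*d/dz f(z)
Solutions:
 f(z) = C1*exp(-z/10)


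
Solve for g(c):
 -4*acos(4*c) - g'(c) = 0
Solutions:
 g(c) = C1 - 4*c*acos(4*c) + sqrt(1 - 16*c^2)


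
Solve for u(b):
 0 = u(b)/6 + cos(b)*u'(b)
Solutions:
 u(b) = C1*(sin(b) - 1)^(1/12)/(sin(b) + 1)^(1/12)


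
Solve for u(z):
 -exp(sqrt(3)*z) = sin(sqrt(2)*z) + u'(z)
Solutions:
 u(z) = C1 - sqrt(3)*exp(sqrt(3)*z)/3 + sqrt(2)*cos(sqrt(2)*z)/2


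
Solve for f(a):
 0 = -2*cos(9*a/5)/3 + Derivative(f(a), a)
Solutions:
 f(a) = C1 + 10*sin(9*a/5)/27


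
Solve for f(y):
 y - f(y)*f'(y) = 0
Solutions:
 f(y) = -sqrt(C1 + y^2)
 f(y) = sqrt(C1 + y^2)


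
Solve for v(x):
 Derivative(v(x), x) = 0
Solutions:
 v(x) = C1


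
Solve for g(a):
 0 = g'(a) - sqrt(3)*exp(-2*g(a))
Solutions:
 g(a) = log(-sqrt(C1 + 2*sqrt(3)*a))
 g(a) = log(C1 + 2*sqrt(3)*a)/2


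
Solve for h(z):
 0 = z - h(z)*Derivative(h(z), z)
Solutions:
 h(z) = -sqrt(C1 + z^2)
 h(z) = sqrt(C1 + z^2)


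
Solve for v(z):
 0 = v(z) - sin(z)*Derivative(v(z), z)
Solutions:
 v(z) = C1*sqrt(cos(z) - 1)/sqrt(cos(z) + 1)


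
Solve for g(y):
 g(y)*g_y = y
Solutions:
 g(y) = -sqrt(C1 + y^2)
 g(y) = sqrt(C1 + y^2)


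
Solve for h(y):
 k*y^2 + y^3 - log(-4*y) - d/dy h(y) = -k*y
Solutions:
 h(y) = C1 + k*y^3/3 + k*y^2/2 + y^4/4 - y*log(-y) + y*(1 - 2*log(2))


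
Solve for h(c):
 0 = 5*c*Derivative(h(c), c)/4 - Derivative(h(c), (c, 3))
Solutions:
 h(c) = C1 + Integral(C2*airyai(10^(1/3)*c/2) + C3*airybi(10^(1/3)*c/2), c)


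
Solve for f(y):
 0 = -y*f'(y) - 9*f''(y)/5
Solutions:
 f(y) = C1 + C2*erf(sqrt(10)*y/6)


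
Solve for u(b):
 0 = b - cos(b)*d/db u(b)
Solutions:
 u(b) = C1 + Integral(b/cos(b), b)


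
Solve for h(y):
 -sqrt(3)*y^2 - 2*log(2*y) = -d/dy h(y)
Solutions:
 h(y) = C1 + sqrt(3)*y^3/3 + 2*y*log(y) - 2*y + y*log(4)


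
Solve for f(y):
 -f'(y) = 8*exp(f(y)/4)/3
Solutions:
 f(y) = 4*log(1/(C1 + 8*y)) + 4*log(12)


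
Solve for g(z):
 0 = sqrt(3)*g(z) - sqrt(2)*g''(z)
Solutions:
 g(z) = C1*exp(-2^(3/4)*3^(1/4)*z/2) + C2*exp(2^(3/4)*3^(1/4)*z/2)


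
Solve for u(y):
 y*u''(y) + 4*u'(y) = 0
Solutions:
 u(y) = C1 + C2/y^3


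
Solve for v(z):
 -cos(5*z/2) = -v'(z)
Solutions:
 v(z) = C1 + 2*sin(5*z/2)/5


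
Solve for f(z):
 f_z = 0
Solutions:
 f(z) = C1


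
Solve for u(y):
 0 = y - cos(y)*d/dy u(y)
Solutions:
 u(y) = C1 + Integral(y/cos(y), y)


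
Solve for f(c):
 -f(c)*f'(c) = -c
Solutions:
 f(c) = -sqrt(C1 + c^2)
 f(c) = sqrt(C1 + c^2)


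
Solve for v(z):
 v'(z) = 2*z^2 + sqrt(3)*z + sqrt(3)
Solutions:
 v(z) = C1 + 2*z^3/3 + sqrt(3)*z^2/2 + sqrt(3)*z


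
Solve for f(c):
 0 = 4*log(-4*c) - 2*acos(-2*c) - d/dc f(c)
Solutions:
 f(c) = C1 + 4*c*log(-c) - 2*c*acos(-2*c) - 4*c + 8*c*log(2) - sqrt(1 - 4*c^2)


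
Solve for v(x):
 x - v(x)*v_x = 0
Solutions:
 v(x) = -sqrt(C1 + x^2)
 v(x) = sqrt(C1 + x^2)


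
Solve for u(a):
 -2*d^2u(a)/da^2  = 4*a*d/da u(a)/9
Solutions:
 u(a) = C1 + C2*erf(a/3)


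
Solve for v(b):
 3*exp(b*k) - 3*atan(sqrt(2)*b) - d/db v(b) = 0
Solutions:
 v(b) = C1 - 3*b*atan(sqrt(2)*b) + 3*Piecewise((exp(b*k)/k, Ne(k, 0)), (b, True)) + 3*sqrt(2)*log(2*b^2 + 1)/4


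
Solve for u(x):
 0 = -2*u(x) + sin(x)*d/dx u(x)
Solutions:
 u(x) = C1*(cos(x) - 1)/(cos(x) + 1)


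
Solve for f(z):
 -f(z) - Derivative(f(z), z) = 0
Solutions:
 f(z) = C1*exp(-z)


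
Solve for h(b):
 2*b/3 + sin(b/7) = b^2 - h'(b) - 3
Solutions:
 h(b) = C1 + b^3/3 - b^2/3 - 3*b + 7*cos(b/7)


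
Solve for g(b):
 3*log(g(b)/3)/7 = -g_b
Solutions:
 -7*Integral(1/(-log(_y) + log(3)), (_y, g(b)))/3 = C1 - b


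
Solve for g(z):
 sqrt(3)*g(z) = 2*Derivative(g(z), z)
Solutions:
 g(z) = C1*exp(sqrt(3)*z/2)


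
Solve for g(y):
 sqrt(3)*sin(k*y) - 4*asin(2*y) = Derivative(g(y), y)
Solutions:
 g(y) = C1 - 4*y*asin(2*y) - 2*sqrt(1 - 4*y^2) + sqrt(3)*Piecewise((-cos(k*y)/k, Ne(k, 0)), (0, True))


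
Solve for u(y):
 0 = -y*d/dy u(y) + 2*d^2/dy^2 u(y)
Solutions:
 u(y) = C1 + C2*erfi(y/2)


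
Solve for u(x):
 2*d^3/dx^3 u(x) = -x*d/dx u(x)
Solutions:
 u(x) = C1 + Integral(C2*airyai(-2^(2/3)*x/2) + C3*airybi(-2^(2/3)*x/2), x)


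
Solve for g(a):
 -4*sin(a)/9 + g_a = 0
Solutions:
 g(a) = C1 - 4*cos(a)/9


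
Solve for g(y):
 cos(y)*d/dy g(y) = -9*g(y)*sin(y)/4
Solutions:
 g(y) = C1*cos(y)^(9/4)


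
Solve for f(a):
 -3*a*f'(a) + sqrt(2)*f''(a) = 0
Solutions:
 f(a) = C1 + C2*erfi(2^(1/4)*sqrt(3)*a/2)


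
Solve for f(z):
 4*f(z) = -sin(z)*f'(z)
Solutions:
 f(z) = C1*(cos(z)^2 + 2*cos(z) + 1)/(cos(z)^2 - 2*cos(z) + 1)


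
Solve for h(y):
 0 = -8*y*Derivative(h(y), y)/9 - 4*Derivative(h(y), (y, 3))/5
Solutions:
 h(y) = C1 + Integral(C2*airyai(-30^(1/3)*y/3) + C3*airybi(-30^(1/3)*y/3), y)


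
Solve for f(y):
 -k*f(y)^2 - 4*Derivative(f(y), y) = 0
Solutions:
 f(y) = 4/(C1 + k*y)


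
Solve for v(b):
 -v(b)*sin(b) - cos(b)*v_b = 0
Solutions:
 v(b) = C1*cos(b)


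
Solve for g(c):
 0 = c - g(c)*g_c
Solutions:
 g(c) = -sqrt(C1 + c^2)
 g(c) = sqrt(C1 + c^2)


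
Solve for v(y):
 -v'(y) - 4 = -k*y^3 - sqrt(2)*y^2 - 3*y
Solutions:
 v(y) = C1 + k*y^4/4 + sqrt(2)*y^3/3 + 3*y^2/2 - 4*y


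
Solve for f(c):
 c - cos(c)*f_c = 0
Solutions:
 f(c) = C1 + Integral(c/cos(c), c)


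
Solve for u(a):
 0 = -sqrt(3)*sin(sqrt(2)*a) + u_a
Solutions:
 u(a) = C1 - sqrt(6)*cos(sqrt(2)*a)/2


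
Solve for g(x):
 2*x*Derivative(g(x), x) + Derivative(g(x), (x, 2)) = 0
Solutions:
 g(x) = C1 + C2*erf(x)


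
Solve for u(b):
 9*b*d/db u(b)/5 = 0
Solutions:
 u(b) = C1


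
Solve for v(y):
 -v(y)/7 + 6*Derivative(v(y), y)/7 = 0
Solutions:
 v(y) = C1*exp(y/6)


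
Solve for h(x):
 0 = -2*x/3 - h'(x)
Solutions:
 h(x) = C1 - x^2/3


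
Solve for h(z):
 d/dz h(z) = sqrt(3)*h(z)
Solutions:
 h(z) = C1*exp(sqrt(3)*z)


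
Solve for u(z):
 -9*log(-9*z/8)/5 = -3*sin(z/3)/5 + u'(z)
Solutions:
 u(z) = C1 - 9*z*log(-z)/5 - 4*z*log(3) + 2*z*log(6)/5 + 9*z/5 + 5*z*log(2) - 9*cos(z/3)/5


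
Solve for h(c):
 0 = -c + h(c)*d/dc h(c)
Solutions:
 h(c) = -sqrt(C1 + c^2)
 h(c) = sqrt(C1 + c^2)


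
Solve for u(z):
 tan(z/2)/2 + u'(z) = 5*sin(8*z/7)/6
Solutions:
 u(z) = C1 + log(cos(z/2)) - 35*cos(8*z/7)/48


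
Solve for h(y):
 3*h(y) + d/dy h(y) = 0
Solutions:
 h(y) = C1*exp(-3*y)


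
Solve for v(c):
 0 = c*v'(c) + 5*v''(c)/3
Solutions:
 v(c) = C1 + C2*erf(sqrt(30)*c/10)


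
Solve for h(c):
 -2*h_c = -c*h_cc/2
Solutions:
 h(c) = C1 + C2*c^5


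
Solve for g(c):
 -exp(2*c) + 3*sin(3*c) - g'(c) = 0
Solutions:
 g(c) = C1 - exp(2*c)/2 - cos(3*c)


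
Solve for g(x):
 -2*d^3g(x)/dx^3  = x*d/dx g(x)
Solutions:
 g(x) = C1 + Integral(C2*airyai(-2^(2/3)*x/2) + C3*airybi(-2^(2/3)*x/2), x)


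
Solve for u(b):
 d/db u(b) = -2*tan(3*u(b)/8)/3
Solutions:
 u(b) = -8*asin(C1*exp(-b/4))/3 + 8*pi/3
 u(b) = 8*asin(C1*exp(-b/4))/3


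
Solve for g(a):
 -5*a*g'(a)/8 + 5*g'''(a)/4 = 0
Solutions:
 g(a) = C1 + Integral(C2*airyai(2^(2/3)*a/2) + C3*airybi(2^(2/3)*a/2), a)


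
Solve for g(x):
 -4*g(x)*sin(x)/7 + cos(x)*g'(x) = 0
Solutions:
 g(x) = C1/cos(x)^(4/7)


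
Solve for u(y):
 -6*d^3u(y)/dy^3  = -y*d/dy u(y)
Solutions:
 u(y) = C1 + Integral(C2*airyai(6^(2/3)*y/6) + C3*airybi(6^(2/3)*y/6), y)


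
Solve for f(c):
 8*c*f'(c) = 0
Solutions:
 f(c) = C1


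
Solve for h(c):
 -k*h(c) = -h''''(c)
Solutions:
 h(c) = C1*exp(-c*k^(1/4)) + C2*exp(c*k^(1/4)) + C3*exp(-I*c*k^(1/4)) + C4*exp(I*c*k^(1/4))


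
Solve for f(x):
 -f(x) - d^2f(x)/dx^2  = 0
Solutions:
 f(x) = C1*sin(x) + C2*cos(x)


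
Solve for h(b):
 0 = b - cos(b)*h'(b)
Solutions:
 h(b) = C1 + Integral(b/cos(b), b)


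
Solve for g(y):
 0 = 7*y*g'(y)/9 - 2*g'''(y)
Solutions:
 g(y) = C1 + Integral(C2*airyai(84^(1/3)*y/6) + C3*airybi(84^(1/3)*y/6), y)


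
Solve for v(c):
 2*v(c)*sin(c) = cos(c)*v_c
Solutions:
 v(c) = C1/cos(c)^2


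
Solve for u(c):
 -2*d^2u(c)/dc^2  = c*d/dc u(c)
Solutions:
 u(c) = C1 + C2*erf(c/2)


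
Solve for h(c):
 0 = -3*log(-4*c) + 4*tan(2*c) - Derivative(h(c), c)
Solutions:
 h(c) = C1 - 3*c*log(-c) - 6*c*log(2) + 3*c - 2*log(cos(2*c))


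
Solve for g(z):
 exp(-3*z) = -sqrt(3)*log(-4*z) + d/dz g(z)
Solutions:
 g(z) = C1 + sqrt(3)*z*log(-z) + sqrt(3)*z*(-1 + 2*log(2)) - exp(-3*z)/3


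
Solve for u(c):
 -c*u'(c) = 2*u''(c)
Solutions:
 u(c) = C1 + C2*erf(c/2)


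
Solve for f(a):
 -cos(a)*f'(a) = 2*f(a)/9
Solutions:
 f(a) = C1*(sin(a) - 1)^(1/9)/(sin(a) + 1)^(1/9)


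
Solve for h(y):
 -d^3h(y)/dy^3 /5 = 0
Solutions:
 h(y) = C1 + C2*y + C3*y^2


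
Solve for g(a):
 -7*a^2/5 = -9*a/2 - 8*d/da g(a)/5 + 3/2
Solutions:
 g(a) = C1 + 7*a^3/24 - 45*a^2/32 + 15*a/16


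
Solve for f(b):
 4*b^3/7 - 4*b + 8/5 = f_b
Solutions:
 f(b) = C1 + b^4/7 - 2*b^2 + 8*b/5


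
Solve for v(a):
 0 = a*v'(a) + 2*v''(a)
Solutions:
 v(a) = C1 + C2*erf(a/2)


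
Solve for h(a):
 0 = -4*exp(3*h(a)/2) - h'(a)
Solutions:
 h(a) = 2*log(1/(C1 + 12*a))/3 + 2*log(2)/3
 h(a) = 2*log(2^(1/3)*(-3^(2/3) - 3*3^(1/6)*I)*(1/(C1 + 4*a))^(1/3)/6)
 h(a) = 2*log(2^(1/3)*(-3^(2/3) + 3*3^(1/6)*I)*(1/(C1 + 4*a))^(1/3)/6)


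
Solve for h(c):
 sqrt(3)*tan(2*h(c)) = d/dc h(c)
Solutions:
 h(c) = -asin(C1*exp(2*sqrt(3)*c))/2 + pi/2
 h(c) = asin(C1*exp(2*sqrt(3)*c))/2


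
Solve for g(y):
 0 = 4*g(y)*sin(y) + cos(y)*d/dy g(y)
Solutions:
 g(y) = C1*cos(y)^4


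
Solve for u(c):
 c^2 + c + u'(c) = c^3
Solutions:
 u(c) = C1 + c^4/4 - c^3/3 - c^2/2


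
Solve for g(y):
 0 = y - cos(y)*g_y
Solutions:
 g(y) = C1 + Integral(y/cos(y), y)


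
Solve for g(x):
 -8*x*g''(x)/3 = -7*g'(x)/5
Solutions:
 g(x) = C1 + C2*x^(61/40)


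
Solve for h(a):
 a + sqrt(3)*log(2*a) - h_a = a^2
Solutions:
 h(a) = C1 - a^3/3 + a^2/2 + sqrt(3)*a*log(a) - sqrt(3)*a + sqrt(3)*a*log(2)


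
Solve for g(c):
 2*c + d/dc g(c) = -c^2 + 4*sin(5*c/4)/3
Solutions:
 g(c) = C1 - c^3/3 - c^2 - 16*cos(5*c/4)/15


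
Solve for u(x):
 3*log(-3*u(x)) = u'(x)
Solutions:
 -Integral(1/(log(-_y) + log(3)), (_y, u(x)))/3 = C1 - x


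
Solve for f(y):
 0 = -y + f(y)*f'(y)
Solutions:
 f(y) = -sqrt(C1 + y^2)
 f(y) = sqrt(C1 + y^2)


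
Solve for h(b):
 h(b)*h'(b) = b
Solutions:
 h(b) = -sqrt(C1 + b^2)
 h(b) = sqrt(C1 + b^2)


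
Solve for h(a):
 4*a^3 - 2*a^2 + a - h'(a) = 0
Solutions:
 h(a) = C1 + a^4 - 2*a^3/3 + a^2/2


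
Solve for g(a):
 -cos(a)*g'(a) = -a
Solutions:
 g(a) = C1 + Integral(a/cos(a), a)


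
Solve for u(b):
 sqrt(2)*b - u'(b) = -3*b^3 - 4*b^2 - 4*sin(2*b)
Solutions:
 u(b) = C1 + 3*b^4/4 + 4*b^3/3 + sqrt(2)*b^2/2 - 2*cos(2*b)


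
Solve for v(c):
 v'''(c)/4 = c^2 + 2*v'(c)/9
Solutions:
 v(c) = C1 + C2*exp(-2*sqrt(2)*c/3) + C3*exp(2*sqrt(2)*c/3) - 3*c^3/2 - 81*c/8


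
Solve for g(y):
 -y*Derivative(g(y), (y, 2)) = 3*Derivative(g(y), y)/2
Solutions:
 g(y) = C1 + C2/sqrt(y)


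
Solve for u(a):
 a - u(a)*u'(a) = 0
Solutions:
 u(a) = -sqrt(C1 + a^2)
 u(a) = sqrt(C1 + a^2)


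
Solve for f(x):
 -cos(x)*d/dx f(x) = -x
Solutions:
 f(x) = C1 + Integral(x/cos(x), x)


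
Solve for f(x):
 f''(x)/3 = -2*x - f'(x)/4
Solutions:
 f(x) = C1 + C2*exp(-3*x/4) - 4*x^2 + 32*x/3


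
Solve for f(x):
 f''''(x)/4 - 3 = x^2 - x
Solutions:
 f(x) = C1 + C2*x + C3*x^2 + C4*x^3 + x^6/90 - x^5/30 + x^4/2


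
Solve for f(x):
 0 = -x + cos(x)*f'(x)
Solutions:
 f(x) = C1 + Integral(x/cos(x), x)


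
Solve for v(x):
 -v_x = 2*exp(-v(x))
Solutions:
 v(x) = log(C1 - 2*x)


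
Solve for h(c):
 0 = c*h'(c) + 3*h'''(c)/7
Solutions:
 h(c) = C1 + Integral(C2*airyai(-3^(2/3)*7^(1/3)*c/3) + C3*airybi(-3^(2/3)*7^(1/3)*c/3), c)


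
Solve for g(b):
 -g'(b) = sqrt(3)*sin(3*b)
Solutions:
 g(b) = C1 + sqrt(3)*cos(3*b)/3


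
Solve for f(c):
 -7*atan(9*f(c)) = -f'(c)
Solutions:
 Integral(1/atan(9*_y), (_y, f(c))) = C1 + 7*c


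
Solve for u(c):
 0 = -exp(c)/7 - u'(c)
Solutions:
 u(c) = C1 - exp(c)/7


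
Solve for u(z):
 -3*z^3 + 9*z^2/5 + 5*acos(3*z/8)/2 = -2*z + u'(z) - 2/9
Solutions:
 u(z) = C1 - 3*z^4/4 + 3*z^3/5 + z^2 + 5*z*acos(3*z/8)/2 + 2*z/9 - 5*sqrt(64 - 9*z^2)/6


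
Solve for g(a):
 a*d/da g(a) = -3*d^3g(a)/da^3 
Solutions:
 g(a) = C1 + Integral(C2*airyai(-3^(2/3)*a/3) + C3*airybi(-3^(2/3)*a/3), a)


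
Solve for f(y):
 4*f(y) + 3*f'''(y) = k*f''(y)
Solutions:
 f(y) = C1*exp(y*(-k^2/(-k^3/27 + sqrt(-k^6 + (486 - k^3)^2)/27 + 18)^(1/3) + 3*k - 9*(-k^3/27 + sqrt(-k^6 + (486 - k^3)^2)/27 + 18)^(1/3))/27) + C2*exp(y*(-4*k^2/((-1 + sqrt(3)*I)*(-k^3/27 + sqrt(-k^6 + (486 - k^3)^2)/27 + 18)^(1/3)) + 6*k + 9*(-k^3/27 + sqrt(-k^6 + (486 - k^3)^2)/27 + 18)^(1/3) - 9*sqrt(3)*I*(-k^3/27 + sqrt(-k^6 + (486 - k^3)^2)/27 + 18)^(1/3))/54) + C3*exp(y*(4*k^2/((1 + sqrt(3)*I)*(-k^3/27 + sqrt(-k^6 + (486 - k^3)^2)/27 + 18)^(1/3)) + 6*k + 9*(-k^3/27 + sqrt(-k^6 + (486 - k^3)^2)/27 + 18)^(1/3) + 9*sqrt(3)*I*(-k^3/27 + sqrt(-k^6 + (486 - k^3)^2)/27 + 18)^(1/3))/54)


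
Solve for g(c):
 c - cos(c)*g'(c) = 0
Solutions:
 g(c) = C1 + Integral(c/cos(c), c)


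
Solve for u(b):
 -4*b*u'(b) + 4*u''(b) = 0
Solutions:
 u(b) = C1 + C2*erfi(sqrt(2)*b/2)


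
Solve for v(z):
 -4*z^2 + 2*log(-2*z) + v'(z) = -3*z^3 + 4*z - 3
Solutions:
 v(z) = C1 - 3*z^4/4 + 4*z^3/3 + 2*z^2 - 2*z*log(-z) + z*(-2*log(2) - 1)


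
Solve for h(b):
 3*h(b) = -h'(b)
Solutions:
 h(b) = C1*exp(-3*b)


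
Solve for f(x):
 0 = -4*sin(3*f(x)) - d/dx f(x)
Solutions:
 f(x) = -acos((-C1 - exp(24*x))/(C1 - exp(24*x)))/3 + 2*pi/3
 f(x) = acos((-C1 - exp(24*x))/(C1 - exp(24*x)))/3


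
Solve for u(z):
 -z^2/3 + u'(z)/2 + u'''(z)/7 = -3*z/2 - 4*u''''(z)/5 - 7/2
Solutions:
 u(z) = C1 + C2*exp(z*(-10 + 5*5^(2/3)/(42*sqrt(778974) + 37069)^(1/3) + 5^(1/3)*(42*sqrt(778974) + 37069)^(1/3))/168)*sin(sqrt(3)*5^(1/3)*z*(-(42*sqrt(778974) + 37069)^(1/3) + 5*5^(1/3)/(42*sqrt(778974) + 37069)^(1/3))/168) + C3*exp(z*(-10 + 5*5^(2/3)/(42*sqrt(778974) + 37069)^(1/3) + 5^(1/3)*(42*sqrt(778974) + 37069)^(1/3))/168)*cos(sqrt(3)*5^(1/3)*z*(-(42*sqrt(778974) + 37069)^(1/3) + 5*5^(1/3)/(42*sqrt(778974) + 37069)^(1/3))/168) + C4*exp(-z*(5*5^(2/3)/(42*sqrt(778974) + 37069)^(1/3) + 5 + 5^(1/3)*(42*sqrt(778974) + 37069)^(1/3))/84) + 2*z^3/9 - 3*z^2/2 - 155*z/21


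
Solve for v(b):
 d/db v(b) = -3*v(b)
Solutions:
 v(b) = C1*exp(-3*b)


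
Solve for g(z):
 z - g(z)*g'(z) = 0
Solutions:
 g(z) = -sqrt(C1 + z^2)
 g(z) = sqrt(C1 + z^2)


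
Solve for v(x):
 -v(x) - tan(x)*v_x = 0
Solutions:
 v(x) = C1/sin(x)


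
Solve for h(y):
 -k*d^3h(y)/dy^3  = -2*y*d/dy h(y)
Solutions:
 h(y) = C1 + Integral(C2*airyai(2^(1/3)*y*(1/k)^(1/3)) + C3*airybi(2^(1/3)*y*(1/k)^(1/3)), y)


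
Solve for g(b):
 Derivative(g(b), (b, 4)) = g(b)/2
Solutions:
 g(b) = C1*exp(-2^(3/4)*b/2) + C2*exp(2^(3/4)*b/2) + C3*sin(2^(3/4)*b/2) + C4*cos(2^(3/4)*b/2)


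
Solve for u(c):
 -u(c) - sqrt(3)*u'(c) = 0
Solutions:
 u(c) = C1*exp(-sqrt(3)*c/3)


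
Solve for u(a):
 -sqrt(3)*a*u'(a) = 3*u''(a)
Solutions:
 u(a) = C1 + C2*erf(sqrt(2)*3^(3/4)*a/6)


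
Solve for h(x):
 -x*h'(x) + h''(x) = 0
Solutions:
 h(x) = C1 + C2*erfi(sqrt(2)*x/2)


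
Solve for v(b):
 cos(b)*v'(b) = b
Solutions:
 v(b) = C1 + Integral(b/cos(b), b)


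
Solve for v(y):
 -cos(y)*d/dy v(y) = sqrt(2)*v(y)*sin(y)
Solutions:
 v(y) = C1*cos(y)^(sqrt(2))


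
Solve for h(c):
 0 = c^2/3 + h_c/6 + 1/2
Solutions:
 h(c) = C1 - 2*c^3/3 - 3*c


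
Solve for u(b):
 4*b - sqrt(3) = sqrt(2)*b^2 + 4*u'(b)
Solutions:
 u(b) = C1 - sqrt(2)*b^3/12 + b^2/2 - sqrt(3)*b/4


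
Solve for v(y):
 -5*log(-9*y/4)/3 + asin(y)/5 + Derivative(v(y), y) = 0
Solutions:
 v(y) = C1 + 5*y*log(-y)/3 - y*asin(y)/5 - 10*y*log(2)/3 - 5*y/3 + 10*y*log(3)/3 - sqrt(1 - y^2)/5


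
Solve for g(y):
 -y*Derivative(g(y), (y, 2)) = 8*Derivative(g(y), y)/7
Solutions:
 g(y) = C1 + C2/y^(1/7)


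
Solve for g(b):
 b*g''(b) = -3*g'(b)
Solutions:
 g(b) = C1 + C2/b^2


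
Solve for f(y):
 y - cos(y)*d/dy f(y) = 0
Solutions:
 f(y) = C1 + Integral(y/cos(y), y)


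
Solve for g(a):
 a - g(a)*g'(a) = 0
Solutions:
 g(a) = -sqrt(C1 + a^2)
 g(a) = sqrt(C1 + a^2)


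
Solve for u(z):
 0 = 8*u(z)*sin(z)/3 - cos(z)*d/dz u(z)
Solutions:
 u(z) = C1/cos(z)^(8/3)


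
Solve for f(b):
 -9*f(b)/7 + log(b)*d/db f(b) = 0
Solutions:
 f(b) = C1*exp(9*li(b)/7)


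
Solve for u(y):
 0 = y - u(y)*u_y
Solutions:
 u(y) = -sqrt(C1 + y^2)
 u(y) = sqrt(C1 + y^2)


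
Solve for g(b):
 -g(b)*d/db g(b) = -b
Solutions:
 g(b) = -sqrt(C1 + b^2)
 g(b) = sqrt(C1 + b^2)


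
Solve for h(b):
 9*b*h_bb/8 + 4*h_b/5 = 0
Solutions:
 h(b) = C1 + C2*b^(13/45)


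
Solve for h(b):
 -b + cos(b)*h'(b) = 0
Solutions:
 h(b) = C1 + Integral(b/cos(b), b)


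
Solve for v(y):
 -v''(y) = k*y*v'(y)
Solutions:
 v(y) = Piecewise((-sqrt(2)*sqrt(pi)*C1*erf(sqrt(2)*sqrt(k)*y/2)/(2*sqrt(k)) - C2, (k > 0) | (k < 0)), (-C1*y - C2, True))


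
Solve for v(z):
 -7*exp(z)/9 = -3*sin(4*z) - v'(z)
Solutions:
 v(z) = C1 + 7*exp(z)/9 + 3*cos(4*z)/4


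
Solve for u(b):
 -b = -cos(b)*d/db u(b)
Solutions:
 u(b) = C1 + Integral(b/cos(b), b)


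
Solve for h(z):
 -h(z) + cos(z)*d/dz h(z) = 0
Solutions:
 h(z) = C1*sqrt(sin(z) + 1)/sqrt(sin(z) - 1)


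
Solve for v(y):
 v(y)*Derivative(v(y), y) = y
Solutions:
 v(y) = -sqrt(C1 + y^2)
 v(y) = sqrt(C1 + y^2)


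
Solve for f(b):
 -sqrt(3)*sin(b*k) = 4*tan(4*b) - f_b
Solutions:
 f(b) = C1 + sqrt(3)*Piecewise((-cos(b*k)/k, Ne(k, 0)), (0, True)) - log(cos(4*b))


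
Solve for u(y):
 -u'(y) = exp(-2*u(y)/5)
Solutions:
 u(y) = 5*log(-sqrt(C1 - y)) - 5*log(5) + 5*log(10)/2
 u(y) = 5*log(C1 - y)/2 - 5*log(5) + 5*log(10)/2


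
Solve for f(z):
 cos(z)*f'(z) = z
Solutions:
 f(z) = C1 + Integral(z/cos(z), z)


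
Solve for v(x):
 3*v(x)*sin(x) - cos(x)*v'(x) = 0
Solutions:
 v(x) = C1/cos(x)^3


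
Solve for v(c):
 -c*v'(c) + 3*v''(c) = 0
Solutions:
 v(c) = C1 + C2*erfi(sqrt(6)*c/6)


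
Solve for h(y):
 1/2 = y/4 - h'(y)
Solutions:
 h(y) = C1 + y^2/8 - y/2


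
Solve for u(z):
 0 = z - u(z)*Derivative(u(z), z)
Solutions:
 u(z) = -sqrt(C1 + z^2)
 u(z) = sqrt(C1 + z^2)


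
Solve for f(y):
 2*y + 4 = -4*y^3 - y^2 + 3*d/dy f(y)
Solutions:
 f(y) = C1 + y^4/3 + y^3/9 + y^2/3 + 4*y/3


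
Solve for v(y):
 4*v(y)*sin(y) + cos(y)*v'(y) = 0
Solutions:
 v(y) = C1*cos(y)^4


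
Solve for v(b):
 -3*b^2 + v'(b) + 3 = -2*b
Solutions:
 v(b) = C1 + b^3 - b^2 - 3*b


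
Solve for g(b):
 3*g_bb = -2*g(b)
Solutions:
 g(b) = C1*sin(sqrt(6)*b/3) + C2*cos(sqrt(6)*b/3)


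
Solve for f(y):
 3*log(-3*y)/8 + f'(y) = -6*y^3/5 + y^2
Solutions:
 f(y) = C1 - 3*y^4/10 + y^3/3 - 3*y*log(-y)/8 + 3*y*(1 - log(3))/8


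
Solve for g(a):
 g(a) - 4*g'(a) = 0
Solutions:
 g(a) = C1*exp(a/4)


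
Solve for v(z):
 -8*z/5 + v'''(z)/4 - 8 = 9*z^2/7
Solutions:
 v(z) = C1 + C2*z + C3*z^2 + 3*z^5/35 + 4*z^4/15 + 16*z^3/3


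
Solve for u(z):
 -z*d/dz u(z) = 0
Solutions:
 u(z) = C1


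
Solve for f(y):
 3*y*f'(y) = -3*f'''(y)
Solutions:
 f(y) = C1 + Integral(C2*airyai(-y) + C3*airybi(-y), y)


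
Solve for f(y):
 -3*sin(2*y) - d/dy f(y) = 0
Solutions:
 f(y) = C1 + 3*cos(2*y)/2


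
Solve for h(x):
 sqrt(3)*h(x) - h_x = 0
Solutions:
 h(x) = C1*exp(sqrt(3)*x)


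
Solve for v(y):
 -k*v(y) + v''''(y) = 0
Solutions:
 v(y) = C1*exp(-k^(1/4)*y) + C2*exp(k^(1/4)*y) + C3*exp(-I*k^(1/4)*y) + C4*exp(I*k^(1/4)*y)


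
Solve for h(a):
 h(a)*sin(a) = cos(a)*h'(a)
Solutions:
 h(a) = C1/cos(a)


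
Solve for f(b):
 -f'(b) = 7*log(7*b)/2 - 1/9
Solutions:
 f(b) = C1 - 7*b*log(b)/2 - 7*b*log(7)/2 + 65*b/18


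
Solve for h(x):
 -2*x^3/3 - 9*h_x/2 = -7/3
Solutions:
 h(x) = C1 - x^4/27 + 14*x/27


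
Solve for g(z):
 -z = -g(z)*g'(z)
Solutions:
 g(z) = -sqrt(C1 + z^2)
 g(z) = sqrt(C1 + z^2)


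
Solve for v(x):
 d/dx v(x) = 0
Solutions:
 v(x) = C1


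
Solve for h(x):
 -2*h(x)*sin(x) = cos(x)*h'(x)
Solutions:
 h(x) = C1*cos(x)^2


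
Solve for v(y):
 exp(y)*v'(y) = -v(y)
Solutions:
 v(y) = C1*exp(exp(-y))


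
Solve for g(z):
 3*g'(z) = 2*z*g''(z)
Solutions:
 g(z) = C1 + C2*z^(5/2)


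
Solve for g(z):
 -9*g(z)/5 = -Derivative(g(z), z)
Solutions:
 g(z) = C1*exp(9*z/5)


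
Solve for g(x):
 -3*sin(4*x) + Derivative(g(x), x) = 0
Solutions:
 g(x) = C1 - 3*cos(4*x)/4


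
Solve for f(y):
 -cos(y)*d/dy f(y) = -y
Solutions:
 f(y) = C1 + Integral(y/cos(y), y)


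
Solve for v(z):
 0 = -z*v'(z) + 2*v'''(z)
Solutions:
 v(z) = C1 + Integral(C2*airyai(2^(2/3)*z/2) + C3*airybi(2^(2/3)*z/2), z)


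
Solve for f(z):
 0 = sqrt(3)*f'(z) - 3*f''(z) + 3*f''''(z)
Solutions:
 f(z) = C1 + C2*exp(2^(1/3)*sqrt(3)*z*(2/(sqrt(5) + 3)^(1/3) + 2^(1/3)*(sqrt(5) + 3)^(1/3))/12)*sin(2^(1/3)*z*(-2^(1/3)*(sqrt(5) + 3)^(1/3) + 2/(sqrt(5) + 3)^(1/3))/4) + C3*exp(2^(1/3)*sqrt(3)*z*(2/(sqrt(5) + 3)^(1/3) + 2^(1/3)*(sqrt(5) + 3)^(1/3))/12)*cos(2^(1/3)*z*(-2^(1/3)*(sqrt(5) + 3)^(1/3) + 2/(sqrt(5) + 3)^(1/3))/4) + C4*exp(-2^(1/3)*sqrt(3)*z*(2/(sqrt(5) + 3)^(1/3) + 2^(1/3)*(sqrt(5) + 3)^(1/3))/6)


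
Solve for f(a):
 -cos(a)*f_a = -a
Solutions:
 f(a) = C1 + Integral(a/cos(a), a)


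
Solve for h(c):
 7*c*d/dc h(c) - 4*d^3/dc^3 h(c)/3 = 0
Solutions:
 h(c) = C1 + Integral(C2*airyai(42^(1/3)*c/2) + C3*airybi(42^(1/3)*c/2), c)


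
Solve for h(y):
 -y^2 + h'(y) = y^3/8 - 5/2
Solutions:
 h(y) = C1 + y^4/32 + y^3/3 - 5*y/2


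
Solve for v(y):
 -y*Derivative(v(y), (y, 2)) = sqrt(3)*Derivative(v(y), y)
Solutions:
 v(y) = C1 + C2*y^(1 - sqrt(3))


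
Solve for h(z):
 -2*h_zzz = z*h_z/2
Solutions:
 h(z) = C1 + Integral(C2*airyai(-2^(1/3)*z/2) + C3*airybi(-2^(1/3)*z/2), z)


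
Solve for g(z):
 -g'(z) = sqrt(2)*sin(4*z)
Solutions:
 g(z) = C1 + sqrt(2)*cos(4*z)/4
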